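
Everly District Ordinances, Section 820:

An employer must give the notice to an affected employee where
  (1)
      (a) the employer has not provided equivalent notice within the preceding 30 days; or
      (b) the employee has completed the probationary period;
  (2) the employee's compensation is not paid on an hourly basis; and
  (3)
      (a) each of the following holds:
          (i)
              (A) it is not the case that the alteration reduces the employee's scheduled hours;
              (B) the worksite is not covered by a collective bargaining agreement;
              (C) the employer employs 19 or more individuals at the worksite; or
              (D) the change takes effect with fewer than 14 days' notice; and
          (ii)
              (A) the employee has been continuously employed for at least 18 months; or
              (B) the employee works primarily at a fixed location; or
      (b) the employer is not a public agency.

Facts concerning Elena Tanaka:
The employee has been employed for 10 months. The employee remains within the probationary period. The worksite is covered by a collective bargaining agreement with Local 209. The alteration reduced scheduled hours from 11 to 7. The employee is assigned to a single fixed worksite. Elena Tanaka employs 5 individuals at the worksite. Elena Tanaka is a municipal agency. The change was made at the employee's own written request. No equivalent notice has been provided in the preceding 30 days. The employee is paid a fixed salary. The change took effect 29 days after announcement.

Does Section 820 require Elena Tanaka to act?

No — not required.

(a) no recent notice — satisfied.
(b) past probation — fails.
So (1) is satisfied (T OR F).
(2) not (hourly-paid) — satisfied.
(A) not (hours reduced) — not met.
(B) no CBA — fails.
(C) ≥ 19 at site — not satisfied.
(D) < 14 days' notice — fails.
So (i) is not satisfied (F OR F OR F OR F).
(A) tenure ≥ 18 mo. — not met.
(B) fixed location — holds.
(ii) = F OR T = true.
So (a) is not satisfied (F AND T).
(b) not (public agency) — not met.
(3): F OR F → false.
Overall = T AND T AND F = false.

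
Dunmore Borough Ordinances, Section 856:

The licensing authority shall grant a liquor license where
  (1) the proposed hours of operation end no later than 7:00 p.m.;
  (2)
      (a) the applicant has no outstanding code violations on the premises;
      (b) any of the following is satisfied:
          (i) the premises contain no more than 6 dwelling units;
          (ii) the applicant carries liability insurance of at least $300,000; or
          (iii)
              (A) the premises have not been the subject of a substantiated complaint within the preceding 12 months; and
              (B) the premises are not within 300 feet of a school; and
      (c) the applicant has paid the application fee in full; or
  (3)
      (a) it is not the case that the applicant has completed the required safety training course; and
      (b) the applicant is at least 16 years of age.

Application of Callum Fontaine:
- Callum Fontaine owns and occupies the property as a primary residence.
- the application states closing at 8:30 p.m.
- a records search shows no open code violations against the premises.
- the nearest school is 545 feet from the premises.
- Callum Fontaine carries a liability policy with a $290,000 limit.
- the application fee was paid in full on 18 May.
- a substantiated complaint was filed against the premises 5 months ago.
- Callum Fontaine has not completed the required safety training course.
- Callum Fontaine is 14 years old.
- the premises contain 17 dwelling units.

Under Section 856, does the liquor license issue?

(1) closes by 7 p.m. — not met.
(a) no code violations — satisfied.
(i) ≤ 6 units — not met.
(ii) insurance ≥ $300,000 — not satisfied.
(A) no complaint in 12 mo. — fails.
(B) ≥300 ft from school — met.
(iii) = F AND T = false.
(b) = F OR F OR F = false.
(c) fee paid — satisfied.
So (2) is not satisfied (T AND F AND T).
(a) not (safety training) — satisfied.
(b) age ≥ 16 — fails.
(3) = T AND F = false.
Overall = F OR F OR F = false.

No — denied.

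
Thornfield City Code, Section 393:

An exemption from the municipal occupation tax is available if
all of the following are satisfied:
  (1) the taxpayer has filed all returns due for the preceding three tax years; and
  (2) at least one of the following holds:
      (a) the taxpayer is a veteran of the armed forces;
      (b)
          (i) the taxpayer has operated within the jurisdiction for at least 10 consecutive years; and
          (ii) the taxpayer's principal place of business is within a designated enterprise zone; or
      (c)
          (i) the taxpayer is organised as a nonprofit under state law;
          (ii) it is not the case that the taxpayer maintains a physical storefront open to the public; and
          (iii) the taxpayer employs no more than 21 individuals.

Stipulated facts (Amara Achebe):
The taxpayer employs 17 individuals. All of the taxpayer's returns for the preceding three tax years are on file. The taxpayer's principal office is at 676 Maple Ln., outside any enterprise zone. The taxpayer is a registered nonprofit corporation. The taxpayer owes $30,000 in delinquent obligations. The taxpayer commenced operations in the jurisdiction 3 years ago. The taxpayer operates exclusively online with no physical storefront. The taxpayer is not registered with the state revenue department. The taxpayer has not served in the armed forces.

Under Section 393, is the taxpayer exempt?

(1) returns current — holds.
(a) veteran — not satisfied.
(i) ≥ 10 yrs in jurisdiction — fails.
(ii) in enterprise zone — fails.
(b) = F AND F = false.
(i) nonprofit — satisfied.
(ii) not (has storefront) — met.
(iii) ≤ 21 employees — holds.
(c) = T AND T AND T = true.
(2): F OR F OR T → true.
Overall: T AND T → true.

Yes — exempt.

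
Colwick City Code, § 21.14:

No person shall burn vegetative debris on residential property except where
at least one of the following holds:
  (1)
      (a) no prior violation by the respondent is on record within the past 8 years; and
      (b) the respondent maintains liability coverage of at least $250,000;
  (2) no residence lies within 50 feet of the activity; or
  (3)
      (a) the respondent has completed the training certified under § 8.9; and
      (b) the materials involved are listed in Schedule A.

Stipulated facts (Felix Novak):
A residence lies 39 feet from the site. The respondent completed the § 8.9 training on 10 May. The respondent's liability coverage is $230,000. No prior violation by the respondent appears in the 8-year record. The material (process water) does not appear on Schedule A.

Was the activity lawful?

No — unlawful.

(a) no prior violation — met.
(b) coverage ≥ $250,000 — not met.
So (1) is not satisfied (T AND F).
(2) no residence in 50 ft — fails.
(a) training certified — met.
(b) Schedule A material — fails.
(3) = T AND F = false.
So Overall is not satisfied (F OR F OR F).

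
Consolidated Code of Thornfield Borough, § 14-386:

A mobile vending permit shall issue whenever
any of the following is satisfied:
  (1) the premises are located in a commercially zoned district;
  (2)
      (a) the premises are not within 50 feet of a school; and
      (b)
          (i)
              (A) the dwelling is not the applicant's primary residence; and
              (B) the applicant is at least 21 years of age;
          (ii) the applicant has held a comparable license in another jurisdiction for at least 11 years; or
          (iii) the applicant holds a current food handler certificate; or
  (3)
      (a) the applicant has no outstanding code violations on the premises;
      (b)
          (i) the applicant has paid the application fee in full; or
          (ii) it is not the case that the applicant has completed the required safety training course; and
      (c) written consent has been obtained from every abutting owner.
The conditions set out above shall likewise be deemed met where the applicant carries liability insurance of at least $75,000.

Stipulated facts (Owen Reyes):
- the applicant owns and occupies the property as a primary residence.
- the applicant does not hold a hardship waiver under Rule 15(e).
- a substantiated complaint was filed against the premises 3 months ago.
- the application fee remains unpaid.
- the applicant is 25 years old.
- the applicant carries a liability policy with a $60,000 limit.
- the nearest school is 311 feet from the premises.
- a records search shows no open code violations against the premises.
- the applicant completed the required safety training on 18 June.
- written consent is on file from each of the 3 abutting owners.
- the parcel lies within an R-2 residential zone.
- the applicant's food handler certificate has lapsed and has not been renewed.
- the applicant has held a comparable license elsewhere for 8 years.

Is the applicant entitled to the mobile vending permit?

No — denied.

(1) commercially zoned — not satisfied.
(a) ≥50 ft from school — holds.
(A) not (primary residence) — not satisfied.
(B) age ≥ 21 — met.
(i): F AND T → false.
(ii) prior license ≥ 11 yr — not met.
(iii) food handler cert. — fails.
(b): F OR F OR F → false.
So (2) is not satisfied (T AND F).
(a) no code violations — met.
(i) fee paid — fails.
(ii) not (safety training) — not satisfied.
(b): F OR F → false.
(c) all abutters consent — met.
(3) = T AND F AND T = false.
Overall = F OR F OR F = false.
Exception (insurance ≥ $75,000) — not satisfied.
Result: main false OR exception false → false.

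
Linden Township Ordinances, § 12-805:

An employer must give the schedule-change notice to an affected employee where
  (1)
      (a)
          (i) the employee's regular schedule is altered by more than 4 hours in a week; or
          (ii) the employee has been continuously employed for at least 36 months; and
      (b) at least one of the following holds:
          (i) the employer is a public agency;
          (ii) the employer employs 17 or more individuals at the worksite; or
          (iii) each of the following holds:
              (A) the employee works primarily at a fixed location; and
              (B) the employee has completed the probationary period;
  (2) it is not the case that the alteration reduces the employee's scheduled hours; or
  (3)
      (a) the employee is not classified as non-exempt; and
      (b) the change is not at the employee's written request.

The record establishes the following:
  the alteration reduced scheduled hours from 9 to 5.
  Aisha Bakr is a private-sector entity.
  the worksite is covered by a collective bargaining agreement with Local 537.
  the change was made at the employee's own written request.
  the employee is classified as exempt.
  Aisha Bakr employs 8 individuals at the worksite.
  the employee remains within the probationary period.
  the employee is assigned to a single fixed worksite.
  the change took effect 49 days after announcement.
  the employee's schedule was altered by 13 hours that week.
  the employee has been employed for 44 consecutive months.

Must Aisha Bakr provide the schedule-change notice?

No — not required.

(i) schedule shift > 4h — met.
(ii) tenure ≥ 36 mo. — holds.
(a): T OR T → true.
(i) public agency — not met.
(ii) ≥ 17 at site — fails.
(A) fixed location — satisfied.
(B) past probation — fails.
(iii) = T AND F = false.
So (b) is not satisfied (F OR F OR F).
(1) = T AND F = false.
(2) not (hours reduced) — fails.
(a) not (non-exempt) — holds.
(b) not employee-requested — not satisfied.
(3): T AND F → false.
Overall: F OR F OR F → false.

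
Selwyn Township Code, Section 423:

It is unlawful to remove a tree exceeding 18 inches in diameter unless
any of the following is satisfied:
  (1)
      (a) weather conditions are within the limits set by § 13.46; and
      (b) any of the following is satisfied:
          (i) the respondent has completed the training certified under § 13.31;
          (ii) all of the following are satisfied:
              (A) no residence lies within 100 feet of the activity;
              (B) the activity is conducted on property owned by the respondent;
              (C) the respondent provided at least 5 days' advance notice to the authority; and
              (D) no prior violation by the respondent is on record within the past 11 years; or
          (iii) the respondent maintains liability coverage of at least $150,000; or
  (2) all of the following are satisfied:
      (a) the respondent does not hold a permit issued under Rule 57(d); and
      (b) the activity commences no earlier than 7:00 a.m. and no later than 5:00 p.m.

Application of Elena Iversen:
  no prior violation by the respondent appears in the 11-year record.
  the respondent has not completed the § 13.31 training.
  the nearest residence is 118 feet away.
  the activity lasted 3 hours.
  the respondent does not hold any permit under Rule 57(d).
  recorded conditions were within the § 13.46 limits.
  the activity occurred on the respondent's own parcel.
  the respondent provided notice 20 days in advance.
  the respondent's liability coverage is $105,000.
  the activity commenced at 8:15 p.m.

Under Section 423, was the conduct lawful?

(a) weather ok — holds.
(i) training certified — not satisfied.
(A) no residence in 100 ft — holds.
(B) own property — met.
(C) ≥5 days' notice — met.
(D) no prior violation — holds.
(ii) = T AND T AND T AND T = true.
(iii) coverage ≥ $150,000 — fails.
(b): F OR T OR F → true.
So (1) is satisfied (T AND T).
(a) not (holds permit) — holds.
(b) start within hours — fails.
So (2) is not satisfied (T AND F).
So Overall is satisfied (T OR F).

Yes — lawful.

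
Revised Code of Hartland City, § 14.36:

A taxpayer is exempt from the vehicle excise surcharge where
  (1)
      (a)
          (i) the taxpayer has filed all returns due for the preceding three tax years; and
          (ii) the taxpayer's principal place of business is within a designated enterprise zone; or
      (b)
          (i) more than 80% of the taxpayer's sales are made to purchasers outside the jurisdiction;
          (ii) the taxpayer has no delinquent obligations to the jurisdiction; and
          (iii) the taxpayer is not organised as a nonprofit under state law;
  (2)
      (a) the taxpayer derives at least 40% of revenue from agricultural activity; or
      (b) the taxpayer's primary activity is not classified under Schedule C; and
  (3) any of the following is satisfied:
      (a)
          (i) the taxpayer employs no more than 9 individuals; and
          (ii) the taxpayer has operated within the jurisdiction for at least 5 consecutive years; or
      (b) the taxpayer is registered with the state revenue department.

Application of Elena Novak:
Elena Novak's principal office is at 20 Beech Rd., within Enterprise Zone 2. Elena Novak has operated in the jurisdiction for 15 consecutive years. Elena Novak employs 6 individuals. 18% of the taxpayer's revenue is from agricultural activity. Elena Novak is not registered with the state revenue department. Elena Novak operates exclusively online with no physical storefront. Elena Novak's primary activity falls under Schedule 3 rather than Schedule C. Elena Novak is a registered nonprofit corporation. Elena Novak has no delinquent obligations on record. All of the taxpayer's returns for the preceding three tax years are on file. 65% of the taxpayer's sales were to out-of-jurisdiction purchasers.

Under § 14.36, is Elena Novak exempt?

Yes — exempt.

(i) returns current — satisfied.
(ii) in enterprise zone — holds.
So (a) is satisfied (T AND T).
(i) >80% out-of-jur. sales — fails.
(ii) no delinquency — satisfied.
(iii) not (nonprofit) — not satisfied.
So (b) is not satisfied (F AND T AND F).
(1): T OR F → true.
(a) ≥40% agricultural — not satisfied.
(b) not (Schedule C activity) — holds.
So (2) is satisfied (F OR T).
(i) ≤ 9 employees — holds.
(ii) ≥ 5 yrs in jurisdiction — holds.
(a) = T AND T = true.
(b) state-registered — not met.
(3): T OR F → true.
So Overall is satisfied (T AND T AND T).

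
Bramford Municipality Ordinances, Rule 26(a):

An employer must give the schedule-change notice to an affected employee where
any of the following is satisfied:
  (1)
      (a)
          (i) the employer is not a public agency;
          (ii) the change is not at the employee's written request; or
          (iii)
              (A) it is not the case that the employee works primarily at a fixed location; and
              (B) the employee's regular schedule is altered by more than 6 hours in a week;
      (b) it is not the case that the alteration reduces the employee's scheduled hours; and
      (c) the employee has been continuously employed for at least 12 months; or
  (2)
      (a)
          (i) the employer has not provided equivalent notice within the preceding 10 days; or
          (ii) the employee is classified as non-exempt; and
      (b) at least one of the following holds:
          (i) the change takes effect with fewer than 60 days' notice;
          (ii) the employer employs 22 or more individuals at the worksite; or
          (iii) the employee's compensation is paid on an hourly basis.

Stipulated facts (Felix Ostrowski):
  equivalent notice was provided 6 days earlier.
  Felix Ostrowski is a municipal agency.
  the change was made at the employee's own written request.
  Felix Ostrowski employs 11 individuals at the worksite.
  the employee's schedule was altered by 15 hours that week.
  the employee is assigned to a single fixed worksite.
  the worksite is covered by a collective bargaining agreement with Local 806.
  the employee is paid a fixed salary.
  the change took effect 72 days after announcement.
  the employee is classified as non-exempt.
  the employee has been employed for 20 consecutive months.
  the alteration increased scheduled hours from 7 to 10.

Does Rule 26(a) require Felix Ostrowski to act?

(i) not (public agency) — not satisfied.
(ii) not employee-requested — fails.
(A) not (fixed location) — not met.
(B) schedule shift > 6h — holds.
(iii): F AND T → false.
(a): F OR F OR F → false.
(b) not (hours reduced) — satisfied.
(c) tenure ≥ 12 mo. — holds.
(1) = F AND T AND T = false.
(i) no recent notice — not met.
(ii) non-exempt — holds.
(a) = F OR T = true.
(i) < 60 days' notice — not satisfied.
(ii) ≥ 22 at site — fails.
(iii) hourly-paid — not met.
So (b) is not satisfied (F OR F OR F).
So (2) is not satisfied (T AND F).
Overall = F OR F = false.

No — not required.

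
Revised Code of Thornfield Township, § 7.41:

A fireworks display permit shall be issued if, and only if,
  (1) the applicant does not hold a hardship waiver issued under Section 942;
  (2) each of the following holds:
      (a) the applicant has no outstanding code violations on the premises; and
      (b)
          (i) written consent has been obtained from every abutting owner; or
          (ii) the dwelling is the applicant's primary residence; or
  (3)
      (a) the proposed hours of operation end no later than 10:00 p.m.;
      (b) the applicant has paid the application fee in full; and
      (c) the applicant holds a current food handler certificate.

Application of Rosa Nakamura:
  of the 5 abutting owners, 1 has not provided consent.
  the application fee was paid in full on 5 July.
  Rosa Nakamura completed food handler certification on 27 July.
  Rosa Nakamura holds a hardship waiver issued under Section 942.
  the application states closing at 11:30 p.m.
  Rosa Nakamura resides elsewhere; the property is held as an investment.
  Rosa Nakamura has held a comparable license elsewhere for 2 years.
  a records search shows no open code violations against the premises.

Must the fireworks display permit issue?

No — denied.

(1) not (hardship waiver) — not met.
(a) no code violations — satisfied.
(i) all abutters consent — not met.
(ii) primary residence — not met.
(b): F OR F → false.
So (2) is not satisfied (T AND F).
(a) closes by 10 p.m. — fails.
(b) fee paid — met.
(c) food handler cert. — satisfied.
So (3) is not satisfied (F AND T AND T).
So Overall is not satisfied (F OR F OR F).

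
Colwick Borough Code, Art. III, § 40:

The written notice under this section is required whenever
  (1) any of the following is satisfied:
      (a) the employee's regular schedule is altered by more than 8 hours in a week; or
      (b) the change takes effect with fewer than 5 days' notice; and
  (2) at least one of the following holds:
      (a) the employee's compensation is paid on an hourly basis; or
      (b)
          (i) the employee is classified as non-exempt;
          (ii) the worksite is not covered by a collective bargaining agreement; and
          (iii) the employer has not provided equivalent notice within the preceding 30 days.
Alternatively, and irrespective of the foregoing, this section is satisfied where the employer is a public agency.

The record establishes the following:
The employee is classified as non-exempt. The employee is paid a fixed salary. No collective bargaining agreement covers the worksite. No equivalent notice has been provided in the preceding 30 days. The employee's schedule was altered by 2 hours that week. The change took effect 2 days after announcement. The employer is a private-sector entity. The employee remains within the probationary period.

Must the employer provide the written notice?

Yes — required.

(a) schedule shift > 8h — fails.
(b) < 5 days' notice — holds.
(1): F OR T → true.
(a) hourly-paid — fails.
(i) non-exempt — holds.
(ii) no CBA — met.
(iii) no recent notice — holds.
So (b) is satisfied (T AND T AND T).
So (2) is satisfied (F OR T).
Overall = T AND T = true.
Exception (public agency) — not satisfied.
Result: main true OR exception false → true.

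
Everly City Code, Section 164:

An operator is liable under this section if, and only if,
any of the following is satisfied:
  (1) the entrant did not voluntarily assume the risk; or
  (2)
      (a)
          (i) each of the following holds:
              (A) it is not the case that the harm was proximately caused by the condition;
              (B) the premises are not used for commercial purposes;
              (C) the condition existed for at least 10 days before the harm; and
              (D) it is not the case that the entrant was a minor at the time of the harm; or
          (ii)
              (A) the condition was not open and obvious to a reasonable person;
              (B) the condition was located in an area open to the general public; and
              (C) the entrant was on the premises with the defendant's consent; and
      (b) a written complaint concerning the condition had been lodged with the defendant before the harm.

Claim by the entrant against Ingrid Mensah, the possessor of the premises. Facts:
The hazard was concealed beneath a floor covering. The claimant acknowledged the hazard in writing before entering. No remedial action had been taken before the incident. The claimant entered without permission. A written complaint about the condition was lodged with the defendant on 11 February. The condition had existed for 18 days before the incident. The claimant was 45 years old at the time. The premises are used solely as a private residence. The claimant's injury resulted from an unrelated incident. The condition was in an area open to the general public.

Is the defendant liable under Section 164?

(1) no assumed risk — fails.
(A) not (proximate cause) — met.
(B) not (commercial use) — met.
(C) condition ≥10 days old — met.
(D) not (entrant a minor) — satisfied.
(i) = T AND T AND T AND T = true.
(A) not open/obvious — satisfied.
(B) public area — holds.
(C) consent to enter — not satisfied.
(ii) = T AND T AND F = false.
(a): T OR F → true.
(b) complaint lodged — satisfied.
(2): T AND T → true.
Overall = F OR T = true.

Yes — liable.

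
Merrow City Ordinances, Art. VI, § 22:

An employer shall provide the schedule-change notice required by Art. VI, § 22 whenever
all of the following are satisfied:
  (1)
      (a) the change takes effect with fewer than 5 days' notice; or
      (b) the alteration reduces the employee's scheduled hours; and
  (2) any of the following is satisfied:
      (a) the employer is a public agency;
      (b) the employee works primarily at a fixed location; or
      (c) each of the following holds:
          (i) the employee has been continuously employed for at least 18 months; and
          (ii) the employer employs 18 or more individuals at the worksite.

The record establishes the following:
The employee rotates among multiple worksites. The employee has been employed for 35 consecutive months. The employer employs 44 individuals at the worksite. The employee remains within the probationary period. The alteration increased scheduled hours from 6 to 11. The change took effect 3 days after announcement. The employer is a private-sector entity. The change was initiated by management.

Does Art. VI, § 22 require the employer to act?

(a) < 5 days' notice — satisfied.
(b) hours reduced — not satisfied.
(1) = T OR F = true.
(a) public agency — not met.
(b) fixed location — not satisfied.
(i) tenure ≥ 18 mo. — satisfied.
(ii) ≥ 18 at site — met.
(c) = T AND T = true.
So (2) is satisfied (F OR F OR T).
Overall = T AND T = true.

Yes — required.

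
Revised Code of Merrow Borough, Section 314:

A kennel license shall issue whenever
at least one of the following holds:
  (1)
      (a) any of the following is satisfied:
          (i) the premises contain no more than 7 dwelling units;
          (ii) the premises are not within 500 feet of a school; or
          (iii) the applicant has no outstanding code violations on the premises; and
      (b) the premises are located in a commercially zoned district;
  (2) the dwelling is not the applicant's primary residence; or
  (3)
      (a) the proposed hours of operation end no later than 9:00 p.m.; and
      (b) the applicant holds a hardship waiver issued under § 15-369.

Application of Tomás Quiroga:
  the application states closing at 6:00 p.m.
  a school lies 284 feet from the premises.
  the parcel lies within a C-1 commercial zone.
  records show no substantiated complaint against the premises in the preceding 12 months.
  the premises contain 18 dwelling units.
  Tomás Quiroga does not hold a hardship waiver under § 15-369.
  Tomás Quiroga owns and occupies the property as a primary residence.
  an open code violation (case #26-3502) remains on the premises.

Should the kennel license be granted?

No — denied.

(i) ≤ 7 units — not met.
(ii) ≥500 ft from school — not satisfied.
(iii) no code violations — fails.
So (a) is not satisfied (F OR F OR F).
(b) commercially zoned — met.
(1) = F AND T = false.
(2) not (primary residence) — not met.
(a) closes by 9 p.m. — met.
(b) hardship waiver — not met.
So (3) is not satisfied (T AND F).
So Overall is not satisfied (F OR F OR F).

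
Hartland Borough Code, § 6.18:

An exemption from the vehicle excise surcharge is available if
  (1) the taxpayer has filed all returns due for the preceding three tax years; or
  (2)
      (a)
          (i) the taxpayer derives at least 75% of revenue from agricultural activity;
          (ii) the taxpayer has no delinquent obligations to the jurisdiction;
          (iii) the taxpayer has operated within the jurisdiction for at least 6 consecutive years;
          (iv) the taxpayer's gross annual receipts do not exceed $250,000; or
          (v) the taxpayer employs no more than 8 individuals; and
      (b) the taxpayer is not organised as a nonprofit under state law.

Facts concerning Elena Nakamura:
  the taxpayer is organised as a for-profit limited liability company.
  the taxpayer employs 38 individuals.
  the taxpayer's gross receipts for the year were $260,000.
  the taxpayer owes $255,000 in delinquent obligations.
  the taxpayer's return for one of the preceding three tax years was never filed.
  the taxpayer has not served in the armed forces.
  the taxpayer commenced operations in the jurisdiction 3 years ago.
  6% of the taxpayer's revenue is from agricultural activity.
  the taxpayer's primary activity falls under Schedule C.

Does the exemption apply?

(1) returns current — not satisfied.
(i) ≥75% agricultural — not met.
(ii) no delinquency — not met.
(iii) ≥ 6 yrs in jurisdiction — not met.
(iv) receipts ≤ $250,000 — not met.
(v) ≤ 8 employees — not met.
(a) = F OR F OR F OR F OR F = false.
(b) not (nonprofit) — met.
(2): F AND T → false.
Overall: F OR F → false.

No — not exempt.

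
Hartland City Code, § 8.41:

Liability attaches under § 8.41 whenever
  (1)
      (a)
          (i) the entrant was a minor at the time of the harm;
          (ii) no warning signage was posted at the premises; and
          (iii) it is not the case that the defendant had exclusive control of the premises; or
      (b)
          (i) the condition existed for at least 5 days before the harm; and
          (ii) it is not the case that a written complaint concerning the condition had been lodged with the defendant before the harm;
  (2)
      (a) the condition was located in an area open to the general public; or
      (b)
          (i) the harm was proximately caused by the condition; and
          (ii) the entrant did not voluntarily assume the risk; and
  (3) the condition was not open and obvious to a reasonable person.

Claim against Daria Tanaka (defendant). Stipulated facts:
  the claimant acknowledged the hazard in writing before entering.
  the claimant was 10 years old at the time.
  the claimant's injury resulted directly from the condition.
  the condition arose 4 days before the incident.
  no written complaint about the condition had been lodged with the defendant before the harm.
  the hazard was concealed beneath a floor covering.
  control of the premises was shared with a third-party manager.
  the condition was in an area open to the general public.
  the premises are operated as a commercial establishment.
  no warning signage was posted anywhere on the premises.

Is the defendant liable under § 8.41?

Yes — liable.

(i) entrant a minor — holds.
(ii) no signage posted — met.
(iii) not (exclusive control) — holds.
So (a) is satisfied (T AND T AND T).
(i) condition ≥5 days old — fails.
(ii) not (complaint lodged) — holds.
(b): F AND T → false.
(1) = T OR F = true.
(a) public area — met.
(i) proximate cause — satisfied.
(ii) no assumed risk — not met.
So (b) is not satisfied (T AND F).
So (2) is satisfied (T OR F).
(3) not open/obvious — holds.
Overall = T AND T AND T = true.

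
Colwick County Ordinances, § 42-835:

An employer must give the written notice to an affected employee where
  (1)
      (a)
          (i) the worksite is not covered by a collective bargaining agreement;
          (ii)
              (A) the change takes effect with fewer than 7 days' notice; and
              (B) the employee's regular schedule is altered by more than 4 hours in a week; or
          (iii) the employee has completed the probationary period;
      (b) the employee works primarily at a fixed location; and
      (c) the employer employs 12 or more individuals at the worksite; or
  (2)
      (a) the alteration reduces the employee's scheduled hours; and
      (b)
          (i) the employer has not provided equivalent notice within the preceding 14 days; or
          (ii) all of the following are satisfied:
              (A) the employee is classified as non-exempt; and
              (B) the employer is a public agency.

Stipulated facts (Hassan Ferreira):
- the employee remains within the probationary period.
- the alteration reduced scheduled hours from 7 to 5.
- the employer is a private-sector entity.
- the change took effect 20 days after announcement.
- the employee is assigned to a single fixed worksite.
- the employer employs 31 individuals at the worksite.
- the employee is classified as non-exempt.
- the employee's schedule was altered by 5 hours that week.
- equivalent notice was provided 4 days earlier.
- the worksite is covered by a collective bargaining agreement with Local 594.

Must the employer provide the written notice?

No — not required.

(i) no CBA — not met.
(A) < 7 days' notice — not satisfied.
(B) schedule shift > 4h — met.
(ii) = F AND T = false.
(iii) past probation — not satisfied.
(a): F OR F OR F → false.
(b) fixed location — met.
(c) ≥ 12 at site — holds.
(1) = F AND T AND T = false.
(a) hours reduced — met.
(i) no recent notice — not satisfied.
(A) non-exempt — satisfied.
(B) public agency — not satisfied.
(ii): T AND F → false.
(b): F OR F → false.
(2): T AND F → false.
So Overall is not satisfied (F OR F).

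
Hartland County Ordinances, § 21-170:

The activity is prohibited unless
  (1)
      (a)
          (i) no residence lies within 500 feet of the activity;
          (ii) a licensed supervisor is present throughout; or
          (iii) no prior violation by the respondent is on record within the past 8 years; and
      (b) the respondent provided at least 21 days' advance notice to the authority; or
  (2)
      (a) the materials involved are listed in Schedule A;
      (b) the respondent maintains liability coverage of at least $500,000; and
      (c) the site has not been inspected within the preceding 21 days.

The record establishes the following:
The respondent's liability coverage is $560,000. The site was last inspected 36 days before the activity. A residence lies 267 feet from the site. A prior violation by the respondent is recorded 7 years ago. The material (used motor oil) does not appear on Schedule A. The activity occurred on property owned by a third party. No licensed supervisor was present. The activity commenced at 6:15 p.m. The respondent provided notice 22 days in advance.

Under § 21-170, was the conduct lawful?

No — unlawful.

(i) no residence in 500 ft — not met.
(ii) supervisor present — fails.
(iii) no prior violation — not satisfied.
So (a) is not satisfied (F OR F OR F).
(b) ≥21 days' notice — met.
So (1) is not satisfied (F AND T).
(a) Schedule A material — not satisfied.
(b) coverage ≥ $500,000 — holds.
(c) not (site inspected) — satisfied.
(2) = F AND T AND T = false.
Overall = F OR F = false.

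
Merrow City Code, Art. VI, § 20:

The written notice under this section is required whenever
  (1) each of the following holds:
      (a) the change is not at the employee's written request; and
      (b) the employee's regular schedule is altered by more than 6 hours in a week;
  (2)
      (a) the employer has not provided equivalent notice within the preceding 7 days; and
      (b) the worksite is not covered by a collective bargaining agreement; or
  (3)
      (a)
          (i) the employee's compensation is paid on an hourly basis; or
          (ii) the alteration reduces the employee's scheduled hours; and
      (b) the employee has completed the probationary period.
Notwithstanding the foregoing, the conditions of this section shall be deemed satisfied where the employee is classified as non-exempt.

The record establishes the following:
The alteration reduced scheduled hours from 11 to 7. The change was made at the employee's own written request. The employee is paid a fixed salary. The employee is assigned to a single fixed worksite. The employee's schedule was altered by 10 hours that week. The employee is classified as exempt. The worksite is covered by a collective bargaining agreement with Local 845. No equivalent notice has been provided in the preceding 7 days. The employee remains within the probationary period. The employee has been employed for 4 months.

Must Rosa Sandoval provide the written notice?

No — not required.

(a) not employee-requested — not met.
(b) schedule shift > 6h — holds.
(1): F AND T → false.
(a) no recent notice — met.
(b) no CBA — fails.
(2) = T AND F = false.
(i) hourly-paid — fails.
(ii) hours reduced — holds.
(a) = F OR T = true.
(b) past probation — fails.
(3) = T AND F = false.
Overall: F OR F OR F → false.
Exception (non-exempt) — not satisfied.
Result: main false OR exception false → false.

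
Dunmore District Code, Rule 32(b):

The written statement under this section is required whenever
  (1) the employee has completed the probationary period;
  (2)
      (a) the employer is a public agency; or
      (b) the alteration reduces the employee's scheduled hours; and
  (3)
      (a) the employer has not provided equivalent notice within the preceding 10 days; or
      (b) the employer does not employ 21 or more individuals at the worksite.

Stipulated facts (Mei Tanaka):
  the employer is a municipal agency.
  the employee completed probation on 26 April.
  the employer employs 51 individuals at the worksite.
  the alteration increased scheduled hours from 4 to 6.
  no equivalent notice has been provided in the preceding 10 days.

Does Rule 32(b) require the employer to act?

(1) past probation — satisfied.
(a) public agency — holds.
(b) hours reduced — fails.
(2) = T OR F = true.
(a) no recent notice — satisfied.
(b) not (≥ 21 at site) — not satisfied.
(3) = T OR F = true.
So Overall is satisfied (T AND T AND T).

Yes — required.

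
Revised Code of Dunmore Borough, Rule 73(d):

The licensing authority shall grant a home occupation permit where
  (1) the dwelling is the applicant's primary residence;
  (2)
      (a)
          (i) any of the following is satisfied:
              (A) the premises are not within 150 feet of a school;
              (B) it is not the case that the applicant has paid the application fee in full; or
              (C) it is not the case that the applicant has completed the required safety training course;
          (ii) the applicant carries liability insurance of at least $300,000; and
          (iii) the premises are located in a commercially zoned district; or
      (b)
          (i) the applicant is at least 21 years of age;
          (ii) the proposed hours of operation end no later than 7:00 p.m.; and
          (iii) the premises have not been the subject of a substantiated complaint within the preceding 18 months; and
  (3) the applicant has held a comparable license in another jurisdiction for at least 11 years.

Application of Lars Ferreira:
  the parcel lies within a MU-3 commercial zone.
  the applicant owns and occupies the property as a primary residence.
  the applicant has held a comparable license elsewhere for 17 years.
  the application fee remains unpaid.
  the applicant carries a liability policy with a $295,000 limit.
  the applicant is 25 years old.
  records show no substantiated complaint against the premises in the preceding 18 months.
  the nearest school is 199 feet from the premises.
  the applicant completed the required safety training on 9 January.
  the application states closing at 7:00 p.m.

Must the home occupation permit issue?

(1) primary residence — holds.
(A) ≥150 ft from school — holds.
(B) not (fee paid) — satisfied.
(C) not (safety training) — fails.
(i): T OR T OR F → true.
(ii) insurance ≥ $300,000 — not satisfied.
(iii) commercially zoned — holds.
(a) = T AND F AND T = false.
(i) age ≥ 21 — satisfied.
(ii) closes by 7 p.m. — satisfied.
(iii) no complaint in 18 mo. — met.
(b) = T AND T AND T = true.
So (2) is satisfied (F OR T).
(3) prior license ≥ 11 yr — satisfied.
So Overall is satisfied (T AND T AND T).

Yes — granted.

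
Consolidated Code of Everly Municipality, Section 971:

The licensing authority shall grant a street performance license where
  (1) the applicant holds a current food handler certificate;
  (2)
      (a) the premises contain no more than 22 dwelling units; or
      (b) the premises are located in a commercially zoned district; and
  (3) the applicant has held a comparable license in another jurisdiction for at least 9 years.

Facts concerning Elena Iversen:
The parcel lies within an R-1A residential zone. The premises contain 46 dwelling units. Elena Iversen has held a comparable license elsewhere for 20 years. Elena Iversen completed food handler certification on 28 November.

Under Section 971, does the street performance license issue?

No — denied.

(1) food handler cert. — holds.
(a) ≤ 22 units — not satisfied.
(b) commercially zoned — not satisfied.
(2) = F OR F = false.
(3) prior license ≥ 9 yr — satisfied.
Overall = T AND F AND T = false.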